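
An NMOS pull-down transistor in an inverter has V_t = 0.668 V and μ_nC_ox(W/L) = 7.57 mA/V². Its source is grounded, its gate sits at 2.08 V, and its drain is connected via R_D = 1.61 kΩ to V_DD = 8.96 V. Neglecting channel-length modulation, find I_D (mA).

V_GS = V_G = 2.08 V, so V_ov = 2.08 − 0.668 = 1.41 V.
Assume saturation: I_D = ½ k_n V_ov² = 0.5 × 7.57 × 1.41² = 7.55 mA, giving V_DS = V_DD − I_D R_D = 8.96 − 7.55 × 1.61 = -3.19 V.
But -3.19 V < V_ov = 1.41 V, so the device is actually in triode.
In triode I_D = k_n[V_ov V_DS − ½ V_DS²] and I_D = (V_DD − V_DS)/R_D. Equating: 6.09 V_DS² − 18.21 V_DS + 8.96 = 0, giving V_DS = 0.621 V (the root below V_ov).
I_D = (8.96 − 0.621) / 1.61 = 5.18 mA.

I_D = 5.18 mA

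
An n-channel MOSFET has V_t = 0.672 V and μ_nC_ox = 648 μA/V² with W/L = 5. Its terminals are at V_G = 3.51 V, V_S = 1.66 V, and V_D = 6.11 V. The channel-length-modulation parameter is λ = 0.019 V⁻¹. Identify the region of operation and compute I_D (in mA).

Saturation; I_D = 2.44 mA

V_GS = V_G − V_S = 3.51 − 1.66 = 1.85 V; V_DS = V_D − V_S = 6.11 − 1.66 = 4.45 V.
k_n = μ_nC_ox · (W/L) = 3.24 mA/V².
V_ov = V_GS − V_t = 1.85 − 0.672 = 1.18 V.
Since V_DS = 4.45 V ≥ V_ov = 1.18 V, the device is in saturation.
I_D = ½ k_n V_ov² (1 + λ V_DS) = 0.5 × 3.24 × 1.18² × (1 + 0.019 × 4.45) = 2.44 mA.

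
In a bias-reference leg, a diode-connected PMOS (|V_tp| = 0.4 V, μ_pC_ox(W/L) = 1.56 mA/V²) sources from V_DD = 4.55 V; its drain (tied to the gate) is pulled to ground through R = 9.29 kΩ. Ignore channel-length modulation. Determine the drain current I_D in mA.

With gate tied to drain, V_SG = V_SD ≥ V_SG − |V_tp|, so the device is in saturation.
KCL at the drain: ½ k_p (V_SG − |V_tp|)² = (V_DD − V_SG)/R.
Let x = V_SG − 0.4. Then 7.25 x² + x − 4.15 = 0, giving x = 0.691 V (positive root), so V_SG = 1.09 V.
I_D = (V_DD − V_SG)/R = (4.55 − 1.09) / 9.29 = 0.372 mA.

I_D = 0.372 mA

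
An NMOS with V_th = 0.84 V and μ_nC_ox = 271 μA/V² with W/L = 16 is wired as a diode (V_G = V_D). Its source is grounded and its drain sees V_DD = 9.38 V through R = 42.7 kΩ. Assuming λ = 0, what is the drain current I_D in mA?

I_D = 0.193 mA

With gate tied to drain, V_GS = V_DS ≥ V_GS − V_th, so the device is in saturation.
k_n = μ_nC_ox · (W/L) = 4.336 mA/V².
KCL at the drain: ½ k_n (V_GS − V_th)² = (V_DD − V_GS)/R.
Let x = V_GS − 0.84. Then 92.6 x² + x − 8.54 = 0, giving x = 0.298 V (positive root), so V_GS = 1.14 V.
I_D = (V_DD − V_GS)/R = (9.38 − 1.14) / 42.7 = 0.193 mA.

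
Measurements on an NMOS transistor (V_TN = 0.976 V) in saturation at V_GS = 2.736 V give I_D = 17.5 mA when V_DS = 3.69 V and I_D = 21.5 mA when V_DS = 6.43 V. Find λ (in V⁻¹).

With V_GS fixed, I_D ∝ (1 + λ V_DS) in saturation, so I_D2/I_D1 = (1 + λ V_DS2)/(1 + λ V_DS1).
21.5/17.5 = 1.229 = (1 + 6.43 λ)/(1 + 3.69 λ).
Solving: λ (I_D1 V_DS2 − I_D2 V_DS1) = I_D2 − I_D1, so λ = (21.5 − 17.5) / (17.5 × 6.43 − 21.5 × 3.69) = 4 / 33.2 = 0.121 V⁻¹.

λ = 0.121 V⁻¹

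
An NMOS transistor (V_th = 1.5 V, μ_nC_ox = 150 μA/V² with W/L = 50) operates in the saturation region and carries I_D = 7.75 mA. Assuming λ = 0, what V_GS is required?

k_n = μ_nC_ox · (W/L) = 7.5 mA/V².
In saturation I_D = ½ k_n (V_GS − V_th)², so V_GS − V_th = √(2 I_D / k_n) = √(2 × 7.75 / 7.5) = 1.44 V.
V_GS = 1.5 + 1.44 = 2.94 V.

V_GS = 2.94 V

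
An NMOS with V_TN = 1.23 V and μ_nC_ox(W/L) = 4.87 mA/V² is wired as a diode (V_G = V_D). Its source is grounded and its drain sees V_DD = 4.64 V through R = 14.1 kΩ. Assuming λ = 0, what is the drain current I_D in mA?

I_D = 0.221 mA

With gate tied to drain, V_GS = V_DS ≥ V_GS − V_TN, so the device is in saturation.
KCL at the drain: ½ k_n (V_GS − V_TN)² = (V_DD − V_GS)/R.
Let x = V_GS − 1.23. Then 34.3 x² + x − 3.41 = 0, giving x = 0.301 V (positive root), so V_GS = 1.53 V.
I_D = (V_DD − V_GS)/R = (4.64 − 1.53) / 14.1 = 0.221 mA.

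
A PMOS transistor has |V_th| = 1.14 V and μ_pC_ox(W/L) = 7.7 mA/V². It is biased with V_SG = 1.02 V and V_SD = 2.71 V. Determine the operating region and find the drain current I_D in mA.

V_SG = 1.02 V < |V_th| = 1.14 V, so the transistor is in cutoff.

Cutoff; I_D = 0 mA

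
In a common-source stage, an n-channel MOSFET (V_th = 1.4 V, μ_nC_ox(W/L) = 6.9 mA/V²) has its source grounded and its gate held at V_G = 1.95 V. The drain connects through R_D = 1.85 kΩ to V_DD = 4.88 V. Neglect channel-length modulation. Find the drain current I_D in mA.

I_D = 1.04 mA

V_GS = V_G = 1.95 V, so V_ov = 1.95 − 1.4 = 0.55 V.
Assume saturation: I_D = ½ k_n V_ov² = 0.5 × 6.9 × 0.55² = 1.04 mA, giving V_DS = V_DD − I_D R_D = 4.88 − 1.04 × 1.85 = 2.95 V.
V_DS = 2.95 V ≥ V_ov = 0.55 V, confirming saturation.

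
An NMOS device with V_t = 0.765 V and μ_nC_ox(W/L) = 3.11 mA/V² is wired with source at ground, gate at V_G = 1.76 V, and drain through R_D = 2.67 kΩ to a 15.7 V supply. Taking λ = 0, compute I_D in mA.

I_D = 1.54 mA

V_GS = V_G = 1.76 V, so V_ov = 1.76 − 0.765 = 0.995 V.
Assume saturation: I_D = ½ k_n V_ov² = 0.5 × 3.11 × 0.995² = 1.54 mA, giving V_DS = V_DD − I_D R_D = 15.7 − 1.54 × 2.67 = 11.6 V.
V_DS = 11.6 V ≥ V_ov = 0.995 V, confirming saturation.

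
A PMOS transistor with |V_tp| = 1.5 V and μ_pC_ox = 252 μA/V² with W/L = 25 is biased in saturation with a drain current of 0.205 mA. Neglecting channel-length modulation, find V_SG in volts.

V_SG = 1.76 V

k_p = μ_pC_ox · (W/L) = 6.3 mA/V².
In saturation I_D = ½ k_p (V_SG − |V_tp|)², so V_SG − |V_tp| = √(2 I_D / k_p) = √(2 × 0.205 / 6.3) = 0.255 V.
V_SG = 1.5 + 0.255 = 1.76 V.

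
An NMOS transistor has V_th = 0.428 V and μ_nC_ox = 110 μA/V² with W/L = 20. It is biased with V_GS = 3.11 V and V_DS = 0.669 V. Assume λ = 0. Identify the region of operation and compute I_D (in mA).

Triode; I_D = 3.46 mA

k_n = μ_nC_ox · (W/L) = 2.2 mA/V².
V_ov = V_GS − V_th = 3.11 − 0.428 = 2.68 V.
Since V_DS = 0.669 V < V_ov = 2.68 V, the device is in the triode region.
I_D = k_n [V_ov · V_DS − ½ V_DS²] = 2.2 × [2.68 × 0.669 − 0.5 × 0.669²] = 3.46 mA.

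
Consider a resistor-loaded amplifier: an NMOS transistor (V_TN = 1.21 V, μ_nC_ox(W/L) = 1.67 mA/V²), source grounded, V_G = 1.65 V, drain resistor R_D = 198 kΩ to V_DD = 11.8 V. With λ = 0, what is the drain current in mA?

V_GS = V_G = 1.65 V, so V_ov = 1.65 − 1.21 = 0.44 V.
Assume saturation: I_D = ½ k_n V_ov² = 0.5 × 1.67 × 0.44² = 0.162 mA, giving V_DS = V_DD − I_D R_D = 11.8 − 0.162 × 198 = -20.2 V.
But -20.2 V < V_ov = 0.44 V, so the device is actually in triode.
In triode I_D = k_n[V_ov V_DS − ½ V_DS²] and I_D = (V_DD − V_DS)/R_D. Equating: 165 V_DS² − 146.5 V_DS + 11.8 = 0, giving V_DS = 0.0896 V (the root below V_ov).
I_D = (11.8 − 0.0896) / 198 = 0.0591 mA.

I_D = 0.0591 mA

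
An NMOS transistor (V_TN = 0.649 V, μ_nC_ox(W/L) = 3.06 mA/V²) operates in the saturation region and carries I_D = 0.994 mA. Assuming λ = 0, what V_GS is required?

V_GS = 1.46 V

In saturation I_D = ½ k_n (V_GS − V_TN)², so V_GS − V_TN = √(2 I_D / k_n) = √(2 × 0.994 / 3.06) = 0.806 V.
V_GS = 0.649 + 0.806 = 1.46 V.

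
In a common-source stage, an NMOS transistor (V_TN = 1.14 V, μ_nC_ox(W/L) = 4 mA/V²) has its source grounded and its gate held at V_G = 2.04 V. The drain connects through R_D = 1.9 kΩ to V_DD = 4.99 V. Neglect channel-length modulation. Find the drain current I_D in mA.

I_D = 1.62 mA

V_GS = V_G = 2.04 V, so V_ov = 2.04 − 1.14 = 0.9 V.
Assume saturation: I_D = ½ k_n V_ov² = 0.5 × 4 × 0.9² = 1.62 mA, giving V_DS = V_DD − I_D R_D = 4.99 − 1.62 × 1.9 = 1.91 V.
V_DS = 1.91 V ≥ V_ov = 0.9 V, confirming saturation.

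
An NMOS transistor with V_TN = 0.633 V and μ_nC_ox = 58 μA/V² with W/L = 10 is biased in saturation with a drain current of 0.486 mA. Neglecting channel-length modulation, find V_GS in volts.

k_n = μ_nC_ox · (W/L) = 0.58 mA/V².
In saturation I_D = ½ k_n (V_GS − V_TN)², so V_GS − V_TN = √(2 I_D / k_n) = √(2 × 0.486 / 0.58) = 1.29 V.
V_GS = 0.633 + 1.29 = 1.93 V.

V_GS = 1.93 V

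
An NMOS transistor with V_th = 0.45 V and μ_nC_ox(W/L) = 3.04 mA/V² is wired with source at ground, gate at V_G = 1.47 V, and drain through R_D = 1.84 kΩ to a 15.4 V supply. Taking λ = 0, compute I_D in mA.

V_GS = V_G = 1.47 V, so V_ov = 1.47 − 0.45 = 1.02 V.
Assume saturation: I_D = ½ k_n V_ov² = 0.5 × 3.04 × 1.02² = 1.58 mA, giving V_DS = V_DD − I_D R_D = 15.4 − 1.58 × 1.84 = 12.5 V.
V_DS = 12.5 V ≥ V_ov = 1.02 V, confirming saturation.

I_D = 1.58 mA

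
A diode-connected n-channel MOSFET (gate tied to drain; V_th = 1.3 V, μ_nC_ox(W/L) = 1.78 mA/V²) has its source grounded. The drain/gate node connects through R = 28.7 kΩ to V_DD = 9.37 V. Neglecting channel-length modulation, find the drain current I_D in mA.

I_D = 0.262 mA

With gate tied to drain, V_GS = V_DS ≥ V_GS − V_th, so the device is in saturation.
KCL at the drain: ½ k_n (V_GS − V_th)² = (V_DD − V_GS)/R.
Let x = V_GS − 1.3. Then 25.5 x² + x − 8.07 = 0, giving x = 0.543 V (positive root), so V_GS = 1.84 V.
I_D = (V_DD − V_GS)/R = (9.37 − 1.84) / 28.7 = 0.262 mA.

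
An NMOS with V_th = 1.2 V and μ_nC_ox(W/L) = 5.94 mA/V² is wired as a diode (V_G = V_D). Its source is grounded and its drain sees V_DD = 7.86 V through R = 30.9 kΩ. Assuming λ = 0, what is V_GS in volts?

V_GS = 1.46 V

With gate tied to drain, V_GS = V_DS ≥ V_GS − V_th, so the device is in saturation.
KCL at the drain: ½ k_n (V_GS − V_th)² = (V_DD − V_GS)/R.
Let x = V_GS − 1.2. Then 91.8 x² + x − 6.66 = 0, giving x = 0.264 V (positive root), so V_GS = 1.46 V.
I_D = (V_DD − V_GS)/R = (7.86 − 1.46) / 30.9 = 0.207 mA.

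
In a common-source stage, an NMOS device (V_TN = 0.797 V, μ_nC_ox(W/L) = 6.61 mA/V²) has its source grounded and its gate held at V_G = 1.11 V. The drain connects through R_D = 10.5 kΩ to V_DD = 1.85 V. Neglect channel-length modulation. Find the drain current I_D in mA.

I_D = 0.167 mA

V_GS = V_G = 1.11 V, so V_ov = 1.11 − 0.797 = 0.313 V.
Assume saturation: I_D = ½ k_n V_ov² = 0.5 × 6.61 × 0.313² = 0.324 mA, giving V_DS = V_DD − I_D R_D = 1.85 − 0.324 × 10.5 = -1.55 V.
But -1.55 V < V_ov = 0.313 V, so the device is actually in triode.
In triode I_D = k_n[V_ov V_DS − ½ V_DS²] and I_D = (V_DD − V_DS)/R_D. Equating: 34.7 V_DS² − 22.72 V_DS + 1.85 = 0, giving V_DS = 0.0953 V (the root below V_ov).
I_D = (1.85 − 0.0953) / 10.5 = 0.167 mA.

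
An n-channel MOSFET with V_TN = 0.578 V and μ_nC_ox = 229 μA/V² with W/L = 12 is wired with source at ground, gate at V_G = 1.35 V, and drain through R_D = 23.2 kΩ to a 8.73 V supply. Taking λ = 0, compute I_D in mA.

I_D = 0.368 mA

V_GS = V_G = 1.35 V, so V_ov = 1.35 − 0.578 = 0.772 V.
k_n = μ_nC_ox · (W/L) = 2.748 mA/V².
Assume saturation: I_D = ½ k_n V_ov² = 0.5 × 2.748 × 0.772² = 0.819 mA, giving V_DS = V_DD − I_D R_D = 8.73 − 0.819 × 23.2 = -10.3 V.
But -10.3 V < V_ov = 0.772 V, so the device is actually in triode.
In triode I_D = k_n[V_ov V_DS − ½ V_DS²] and I_D = (V_DD − V_DS)/R_D. Equating: 31.9 V_DS² − 50.22 V_DS + 8.73 = 0, giving V_DS = 0.199 V (the root below V_ov).
I_D = (8.73 − 0.199) / 23.2 = 0.368 mA.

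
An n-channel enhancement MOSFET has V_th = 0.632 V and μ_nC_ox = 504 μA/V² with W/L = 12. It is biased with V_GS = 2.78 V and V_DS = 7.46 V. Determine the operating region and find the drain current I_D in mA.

Saturation; I_D = 14.0 mA

k_n = μ_nC_ox · (W/L) = 6.048 mA/V².
V_ov = V_GS − V_th = 2.78 − 0.632 = 2.15 V.
Since V_DS = 7.46 V ≥ V_ov = 2.15 V, the device is in saturation.
I_D = ½ k_n V_ov² = 0.5 × 6.048 × 2.15² = 14 mA.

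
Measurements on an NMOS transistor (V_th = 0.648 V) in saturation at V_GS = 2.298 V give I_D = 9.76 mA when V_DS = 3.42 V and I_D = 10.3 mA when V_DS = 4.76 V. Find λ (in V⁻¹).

With V_GS fixed, I_D ∝ (1 + λ V_DS) in saturation, so I_D2/I_D1 = (1 + λ V_DS2)/(1 + λ V_DS1).
10.3/9.76 = 1.055 = (1 + 4.76 λ)/(1 + 3.42 λ).
Solving: λ (I_D1 V_DS2 − I_D2 V_DS1) = I_D2 − I_D1, so λ = (10.3 − 9.76) / (9.76 × 4.76 − 10.3 × 3.42) = 0.54 / 11.2 = 0.0481 V⁻¹.

λ = 0.0481 V⁻¹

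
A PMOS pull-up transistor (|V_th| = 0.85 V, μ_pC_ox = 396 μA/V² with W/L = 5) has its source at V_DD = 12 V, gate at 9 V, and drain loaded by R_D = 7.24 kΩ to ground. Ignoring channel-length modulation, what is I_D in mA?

V_SG = V_DD − V_G = 12 − 9 = 3 V, so V_ov = 3 − 0.85 = 2.15 V.
k_p = μ_pC_ox · (W/L) = 1.98 mA/V².
Assume saturation: I_D = ½ k_p V_ov² = 0.5 × 1.98 × 2.15² = 4.58 mA, giving V_SD = V_DD − I_D R_D = 12 − 4.58 × 7.24 = -21.1 V.
But -21.1 V < V_ov = 2.15 V, so the device is actually in triode.
In triode I_D = k_p[V_ov V_SD − ½ V_SD²] and I_D = (V_DD − V_SD)/R_D. Equating: 7.17 V_SD² − 31.82 V_SD + 12 = 0, giving V_SD = 0.416 V (the root below V_ov).
I_D = (12 − 0.416) / 7.24 = 1.6 mA.

I_D = 1.60 mA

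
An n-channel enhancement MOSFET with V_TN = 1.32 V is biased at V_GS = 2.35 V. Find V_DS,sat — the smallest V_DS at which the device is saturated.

V_DS,sat = 1.03 V

The boundary between triode and saturation is V_DS = V_GS − V_TN = V_ov.
V_ov = 2.35 − 1.32 = 1.03 V.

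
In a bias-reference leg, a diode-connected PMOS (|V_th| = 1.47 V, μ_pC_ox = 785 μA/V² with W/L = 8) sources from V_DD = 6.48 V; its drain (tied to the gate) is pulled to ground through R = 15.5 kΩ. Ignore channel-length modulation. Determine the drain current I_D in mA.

I_D = 0.303 mA

With gate tied to drain, V_SG = V_SD ≥ V_SG − |V_th|, so the device is in saturation.
k_p = μ_pC_ox · (W/L) = 6.28 mA/V².
KCL at the drain: ½ k_p (V_SG − |V_th|)² = (V_DD − V_SG)/R.
Let x = V_SG − 1.47. Then 48.7 x² + x − 5.01 = 0, giving x = 0.311 V (positive root), so V_SG = 1.78 V.
I_D = (V_DD − V_SG)/R = (6.48 − 1.78) / 15.5 = 0.303 mA.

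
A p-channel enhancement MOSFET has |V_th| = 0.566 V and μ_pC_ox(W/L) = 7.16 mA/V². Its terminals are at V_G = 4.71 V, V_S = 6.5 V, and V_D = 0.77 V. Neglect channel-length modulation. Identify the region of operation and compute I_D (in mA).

V_SG = V_S − V_G = 6.5 − 4.71 = 1.79 V; V_SD = V_S − V_D = 6.5 − 0.77 = 5.73 V.
V_ov = V_SG − |V_th| = 1.79 − 0.566 = 1.22 V.
Since V_SD = 5.73 V ≥ V_ov = 1.22 V, the device is in saturation.
I_D = ½ k_p V_ov² = 0.5 × 7.16 × 1.22² = 5.36 mA.

Saturation; I_D = 5.36 mA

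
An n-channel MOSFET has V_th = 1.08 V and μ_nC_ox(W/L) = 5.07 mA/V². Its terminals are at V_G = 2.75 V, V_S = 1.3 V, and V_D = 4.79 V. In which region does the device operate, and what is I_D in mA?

Saturation; I_D = 0.347 mA

V_GS = V_G − V_S = 2.75 − 1.3 = 1.45 V; V_DS = V_D − V_S = 4.79 − 1.3 = 3.49 V.
V_ov = V_GS − V_th = 1.45 − 1.08 = 0.37 V.
Since V_DS = 3.49 V ≥ V_ov = 0.37 V, the device is in saturation.
I_D = ½ k_n V_ov² = 0.5 × 5.07 × 0.37² = 0.347 mA.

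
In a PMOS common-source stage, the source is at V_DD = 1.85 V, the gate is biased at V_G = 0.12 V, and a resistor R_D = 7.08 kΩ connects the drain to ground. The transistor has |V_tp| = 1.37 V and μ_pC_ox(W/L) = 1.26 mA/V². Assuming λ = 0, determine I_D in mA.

V_SG = V_DD − V_G = 1.85 − 0.12 = 1.73 V, so V_ov = 1.73 − 1.37 = 0.36 V.
Assume saturation: I_D = ½ k_p V_ov² = 0.5 × 1.26 × 0.36² = 0.0816 mA, giving V_SD = V_DD − I_D R_D = 1.85 − 0.0816 × 7.08 = 1.27 V.
V_SD = 1.27 V ≥ V_ov = 0.36 V, confirming saturation.

I_D = 0.0816 mA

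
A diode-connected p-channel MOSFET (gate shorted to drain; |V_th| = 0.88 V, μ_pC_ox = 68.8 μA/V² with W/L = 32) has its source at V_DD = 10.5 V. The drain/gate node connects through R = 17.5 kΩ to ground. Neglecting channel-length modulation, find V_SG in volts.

With gate tied to drain, V_SG = V_SD ≥ V_SG − |V_th|, so the device is in saturation.
k_p = μ_pC_ox · (W/L) = 2.202 mA/V².
KCL at the drain: ½ k_p (V_SG − |V_th|)² = (V_DD − V_SG)/R.
Let x = V_SG − 0.88. Then 19.3 x² + x − 9.62 = 0, giving x = 0.681 V (positive root), so V_SG = 1.56 V.
I_D = (V_DD − V_SG)/R = (10.5 − 1.56) / 17.5 = 0.511 mA.

V_SG = 1.56 V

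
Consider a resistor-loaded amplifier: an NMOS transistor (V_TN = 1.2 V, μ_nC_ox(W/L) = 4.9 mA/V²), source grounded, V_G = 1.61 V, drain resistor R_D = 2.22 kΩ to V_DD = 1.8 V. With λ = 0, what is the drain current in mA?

V_GS = V_G = 1.61 V, so V_ov = 1.61 − 1.2 = 0.41 V.
Assume saturation: I_D = ½ k_n V_ov² = 0.5 × 4.9 × 0.41² = 0.412 mA, giving V_DS = V_DD − I_D R_D = 1.8 − 0.412 × 2.22 = 0.886 V.
V_DS = 0.886 V ≥ V_ov = 0.41 V, confirming saturation.

I_D = 0.412 mA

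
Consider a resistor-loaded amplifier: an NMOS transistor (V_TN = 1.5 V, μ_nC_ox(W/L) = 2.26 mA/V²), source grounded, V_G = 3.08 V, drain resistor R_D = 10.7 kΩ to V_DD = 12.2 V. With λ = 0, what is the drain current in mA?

I_D = 1.11 mA

V_GS = V_G = 3.08 V, so V_ov = 3.08 − 1.5 = 1.58 V.
Assume saturation: I_D = ½ k_n V_ov² = 0.5 × 2.26 × 1.58² = 2.82 mA, giving V_DS = V_DD − I_D R_D = 12.2 − 2.82 × 10.7 = -18 V.
But -18 V < V_ov = 1.58 V, so the device is actually in triode.
In triode I_D = k_n[V_ov V_DS − ½ V_DS²] and I_D = (V_DD − V_DS)/R_D. Equating: 12.1 V_DS² − 39.21 V_DS + 12.2 = 0, giving V_DS = 0.349 V (the root below V_ov).
I_D = (12.2 − 0.349) / 10.7 = 1.11 mA.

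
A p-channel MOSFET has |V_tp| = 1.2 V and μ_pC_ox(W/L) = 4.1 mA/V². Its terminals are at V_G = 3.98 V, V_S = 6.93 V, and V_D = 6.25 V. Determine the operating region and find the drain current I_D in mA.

Triode; I_D = 3.93 mA

V_SG = V_S − V_G = 6.93 − 3.98 = 2.95 V; V_SD = V_S − V_D = 6.93 − 6.25 = 0.68 V.
V_ov = V_SG − |V_tp| = 2.95 − 1.2 = 1.75 V.
Since V_SD = 0.68 V < V_ov = 1.75 V, the device is in the triode region.
I_D = k_p [V_ov · V_SD − ½ V_SD²] = 4.1 × [1.75 × 0.68 − 0.5 × 0.68²] = 3.93 mA.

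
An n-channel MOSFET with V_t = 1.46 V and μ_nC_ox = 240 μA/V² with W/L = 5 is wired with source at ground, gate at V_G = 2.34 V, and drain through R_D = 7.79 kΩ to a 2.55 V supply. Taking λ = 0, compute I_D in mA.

I_D = 0.285 mA

V_GS = V_G = 2.34 V, so V_ov = 2.34 − 1.46 = 0.88 V.
k_n = μ_nC_ox · (W/L) = 1.2 mA/V².
Assume saturation: I_D = ½ k_n V_ov² = 0.5 × 1.2 × 0.88² = 0.465 mA, giving V_DS = V_DD − I_D R_D = 2.55 − 0.465 × 7.79 = -1.07 V.
But -1.07 V < V_ov = 0.88 V, so the device is actually in triode.
In triode I_D = k_n[V_ov V_DS − ½ V_DS²] and I_D = (V_DD − V_DS)/R_D. Equating: 4.67 V_DS² − 9.226 V_DS + 2.55 = 0, giving V_DS = 0.332 V (the root below V_ov).
I_D = (2.55 − 0.332) / 7.79 = 0.285 mA.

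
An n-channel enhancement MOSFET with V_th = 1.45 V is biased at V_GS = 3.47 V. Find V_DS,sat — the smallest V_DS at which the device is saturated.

V_DS,sat = 2.02 V

The boundary between triode and saturation is V_DS = V_GS − V_th = V_ov.
V_ov = 3.47 − 1.45 = 2.02 V.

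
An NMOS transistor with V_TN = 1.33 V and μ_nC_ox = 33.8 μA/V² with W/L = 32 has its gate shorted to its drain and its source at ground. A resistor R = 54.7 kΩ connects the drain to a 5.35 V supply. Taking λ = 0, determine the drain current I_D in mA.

With gate tied to drain, V_GS = V_DS ≥ V_GS − V_TN, so the device is in saturation.
k_n = μ_nC_ox · (W/L) = 1.082 mA/V².
KCL at the drain: ½ k_n (V_GS − V_TN)² = (V_DD − V_GS)/R.
Let x = V_GS − 1.33. Then 29.6 x² + x − 4.02 = 0, giving x = 0.352 V (positive root), so V_GS = 1.68 V.
I_D = (V_DD − V_GS)/R = (5.35 − 1.68) / 54.7 = 0.0671 mA.

I_D = 0.0671 mA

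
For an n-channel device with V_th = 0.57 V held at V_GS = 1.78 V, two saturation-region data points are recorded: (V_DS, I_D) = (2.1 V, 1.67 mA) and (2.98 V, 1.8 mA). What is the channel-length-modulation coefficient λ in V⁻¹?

With V_GS fixed, I_D ∝ (1 + λ V_DS) in saturation, so I_D2/I_D1 = (1 + λ V_DS2)/(1 + λ V_DS1).
1.8/1.67 = 1.078 = (1 + 2.98 λ)/(1 + 2.1 λ).
Solving: λ (I_D1 V_DS2 − I_D2 V_DS1) = I_D2 − I_D1, so λ = (1.8 − 1.67) / (1.67 × 2.98 − 1.8 × 2.1) = 0.13 / 1.2 = 0.109 V⁻¹.

λ = 0.109 V⁻¹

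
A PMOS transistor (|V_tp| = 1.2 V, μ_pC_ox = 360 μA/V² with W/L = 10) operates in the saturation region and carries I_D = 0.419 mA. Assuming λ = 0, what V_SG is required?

V_SG = 1.68 V

k_p = μ_pC_ox · (W/L) = 3.6 mA/V².
In saturation I_D = ½ k_p (V_SG − |V_tp|)², so V_SG − |V_tp| = √(2 I_D / k_p) = √(2 × 0.419 / 3.6) = 0.482 V.
V_SG = 1.2 + 0.482 = 1.68 V.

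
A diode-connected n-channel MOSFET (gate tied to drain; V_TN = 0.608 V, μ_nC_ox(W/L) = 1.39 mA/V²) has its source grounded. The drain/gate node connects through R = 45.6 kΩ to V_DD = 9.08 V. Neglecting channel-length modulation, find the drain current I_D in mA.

With gate tied to drain, V_GS = V_DS ≥ V_GS − V_TN, so the device is in saturation.
KCL at the drain: ½ k_n (V_GS − V_TN)² = (V_DD − V_GS)/R.
Let x = V_GS − 0.608. Then 31.7 x² + x − 8.472 = 0, giving x = 0.501 V (positive root), so V_GS = 1.11 V.
I_D = (V_DD − V_GS)/R = (9.08 − 1.11) / 45.6 = 0.175 mA.

I_D = 0.175 mA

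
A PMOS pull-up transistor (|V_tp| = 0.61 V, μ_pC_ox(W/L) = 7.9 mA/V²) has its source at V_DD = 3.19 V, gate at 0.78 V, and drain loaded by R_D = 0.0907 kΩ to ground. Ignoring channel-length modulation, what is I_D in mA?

V_SG = V_DD − V_G = 3.19 − 0.78 = 2.41 V, so V_ov = 2.41 − 0.61 = 1.8 V.
Assume saturation: I_D = ½ k_p V_ov² = 0.5 × 7.9 × 1.8² = 12.8 mA, giving V_SD = V_DD − I_D R_D = 3.19 − 12.8 × 0.0907 = 2.03 V.
V_SD = 2.03 V ≥ V_ov = 1.8 V, confirming saturation.

I_D = 12.8 mA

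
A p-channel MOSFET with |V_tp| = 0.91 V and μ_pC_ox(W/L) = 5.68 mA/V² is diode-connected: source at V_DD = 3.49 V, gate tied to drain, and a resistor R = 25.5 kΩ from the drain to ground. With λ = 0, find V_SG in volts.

V_SG = 1.09 V

With gate tied to drain, V_SG = V_SD ≥ V_SG − |V_tp|, so the device is in saturation.
KCL at the drain: ½ k_p (V_SG − |V_tp|)² = (V_DD − V_SG)/R.
Let x = V_SG − 0.91. Then 72.4 x² + x − 2.58 = 0, giving x = 0.182 V (positive root), so V_SG = 1.09 V.
I_D = (V_DD − V_SG)/R = (3.49 − 1.09) / 25.5 = 0.094 mA.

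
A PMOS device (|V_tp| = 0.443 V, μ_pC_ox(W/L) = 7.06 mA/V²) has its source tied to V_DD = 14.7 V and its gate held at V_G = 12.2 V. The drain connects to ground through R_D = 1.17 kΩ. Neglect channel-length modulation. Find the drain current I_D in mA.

V_SG = V_DD − V_G = 14.7 − 12.2 = 2.5 V, so V_ov = 2.5 − 0.443 = 2.06 V.
Assume saturation: I_D = ½ k_p V_ov² = 0.5 × 7.06 × 2.06² = 14.9 mA, giving V_SD = V_DD − I_D R_D = 14.7 − 14.9 × 1.17 = -2.78 V.
But -2.78 V < V_ov = 2.06 V, so the device is actually in triode.
In triode I_D = k_p[V_ov V_SD − ½ V_SD²] and I_D = (V_DD − V_SD)/R_D. Equating: 4.13 V_SD² − 17.99 V_SD + 14.7 = 0, giving V_SD = 1.09 V (the root below V_ov).
I_D = (14.7 − 1.09) / 1.17 = 11.6 mA.

I_D = 11.6 mA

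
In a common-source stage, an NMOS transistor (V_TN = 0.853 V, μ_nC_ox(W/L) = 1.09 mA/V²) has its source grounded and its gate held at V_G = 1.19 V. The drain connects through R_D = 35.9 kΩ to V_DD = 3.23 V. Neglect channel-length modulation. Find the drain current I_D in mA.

V_GS = V_G = 1.19 V, so V_ov = 1.19 − 0.853 = 0.337 V.
Assume saturation: I_D = ½ k_n V_ov² = 0.5 × 1.09 × 0.337² = 0.0619 mA, giving V_DS = V_DD − I_D R_D = 3.23 − 0.0619 × 35.9 = 1.01 V.
V_DS = 1.01 V ≥ V_ov = 0.337 V, confirming saturation.

I_D = 0.0619 mA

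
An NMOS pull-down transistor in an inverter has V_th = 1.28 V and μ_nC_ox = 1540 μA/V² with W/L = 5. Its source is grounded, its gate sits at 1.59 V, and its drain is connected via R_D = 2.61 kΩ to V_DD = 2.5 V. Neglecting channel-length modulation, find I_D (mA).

I_D = 0.370 mA

V_GS = V_G = 1.59 V, so V_ov = 1.59 − 1.28 = 0.31 V.
k_n = μ_nC_ox · (W/L) = 7.7 mA/V².
Assume saturation: I_D = ½ k_n V_ov² = 0.5 × 7.7 × 0.31² = 0.37 mA, giving V_DS = V_DD − I_D R_D = 2.5 − 0.37 × 2.61 = 1.53 V.
V_DS = 1.53 V ≥ V_ov = 0.31 V, confirming saturation.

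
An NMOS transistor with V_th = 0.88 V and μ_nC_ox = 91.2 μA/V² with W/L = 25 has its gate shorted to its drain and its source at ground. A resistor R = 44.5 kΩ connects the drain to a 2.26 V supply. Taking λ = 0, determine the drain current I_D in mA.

I_D = 0.0275 mA

With gate tied to drain, V_GS = V_DS ≥ V_GS − V_th, so the device is in saturation.
k_n = μ_nC_ox · (W/L) = 2.28 mA/V².
KCL at the drain: ½ k_n (V_GS − V_th)² = (V_DD − V_GS)/R.
Let x = V_GS − 0.88. Then 50.7 x² + x − 1.38 = 0, giving x = 0.155 V (positive root), so V_GS = 1.04 V.
I_D = (V_DD − V_GS)/R = (2.26 − 1.04) / 44.5 = 0.0275 mA.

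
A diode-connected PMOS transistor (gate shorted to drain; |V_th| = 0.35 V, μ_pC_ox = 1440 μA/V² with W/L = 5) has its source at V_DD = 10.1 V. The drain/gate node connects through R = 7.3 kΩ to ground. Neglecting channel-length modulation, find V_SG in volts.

V_SG = 0.940 V

With gate tied to drain, V_SG = V_SD ≥ V_SG − |V_th|, so the device is in saturation.
k_p = μ_pC_ox · (W/L) = 7.2 mA/V².
KCL at the drain: ½ k_p (V_SG − |V_th|)² = (V_DD − V_SG)/R.
Let x = V_SG − 0.35. Then 26.3 x² + x − 9.75 = 0, giving x = 0.59 V (positive root), so V_SG = 0.94 V.
I_D = (V_DD − V_SG)/R = (10.1 − 0.94) / 7.3 = 1.25 mA.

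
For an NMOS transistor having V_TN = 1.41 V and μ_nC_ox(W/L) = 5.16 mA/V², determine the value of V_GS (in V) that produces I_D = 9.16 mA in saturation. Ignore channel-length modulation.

V_GS = 3.29 V

In saturation I_D = ½ k_n (V_GS − V_TN)², so V_GS − V_TN = √(2 I_D / k_n) = √(2 × 9.16 / 5.16) = 1.88 V.
V_GS = 1.41 + 1.88 = 3.29 V.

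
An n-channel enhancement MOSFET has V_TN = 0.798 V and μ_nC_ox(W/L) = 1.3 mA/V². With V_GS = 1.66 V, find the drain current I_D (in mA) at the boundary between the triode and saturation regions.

At the boundary V_DS = V_ov = V_GS − V_TN = 1.66 − 0.798 = 0.862 V.
I_D = ½ k_n V_ov² = 0.5 × 1.3 × 0.862² = 0.483 mA.

I_D = 0.483 mA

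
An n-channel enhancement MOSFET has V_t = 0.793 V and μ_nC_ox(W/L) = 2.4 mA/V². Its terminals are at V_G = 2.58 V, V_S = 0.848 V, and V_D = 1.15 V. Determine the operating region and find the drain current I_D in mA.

Triode; I_D = 0.571 mA

V_GS = V_G − V_S = 2.58 − 0.848 = 1.73 V; V_DS = V_D − V_S = 1.15 − 0.848 = 0.302 V.
V_ov = V_GS − V_t = 1.73 − 0.793 = 0.939 V.
Since V_DS = 0.302 V < V_ov = 0.939 V, the device is in the triode region.
I_D = k_n [V_ov · V_DS − ½ V_DS²] = 2.4 × [0.939 × 0.302 − 0.5 × 0.302²] = 0.571 mA.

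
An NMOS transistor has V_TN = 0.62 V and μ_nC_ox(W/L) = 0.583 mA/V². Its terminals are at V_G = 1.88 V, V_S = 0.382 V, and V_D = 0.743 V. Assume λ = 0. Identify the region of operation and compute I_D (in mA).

Triode; I_D = 0.147 mA

V_GS = V_G − V_S = 1.88 − 0.382 = 1.5 V; V_DS = V_D − V_S = 0.743 − 0.382 = 0.361 V.
V_ov = V_GS − V_TN = 1.5 − 0.62 = 0.878 V.
Since V_DS = 0.361 V < V_ov = 0.878 V, the device is in the triode region.
I_D = k_n [V_ov · V_DS − ½ V_DS²] = 0.583 × [0.878 × 0.361 − 0.5 × 0.361²] = 0.147 mA.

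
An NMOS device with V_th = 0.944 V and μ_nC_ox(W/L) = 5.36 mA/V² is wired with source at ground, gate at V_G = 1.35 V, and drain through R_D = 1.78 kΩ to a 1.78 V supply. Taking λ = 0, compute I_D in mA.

V_GS = V_G = 1.35 V, so V_ov = 1.35 − 0.944 = 0.406 V.
Assume saturation: I_D = ½ k_n V_ov² = 0.5 × 5.36 × 0.406² = 0.442 mA, giving V_DS = V_DD − I_D R_D = 1.78 − 0.442 × 1.78 = 0.994 V.
V_DS = 0.994 V ≥ V_ov = 0.406 V, confirming saturation.

I_D = 0.442 mA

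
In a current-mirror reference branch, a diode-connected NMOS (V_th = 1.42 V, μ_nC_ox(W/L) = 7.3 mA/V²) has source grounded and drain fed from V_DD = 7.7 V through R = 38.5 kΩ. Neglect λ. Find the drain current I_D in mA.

I_D = 0.158 mA

With gate tied to drain, V_GS = V_DS ≥ V_GS − V_th, so the device is in saturation.
KCL at the drain: ½ k_n (V_GS − V_th)² = (V_DD − V_GS)/R.
Let x = V_GS − 1.42. Then 141 x² + x − 6.28 = 0, giving x = 0.208 V (positive root), so V_GS = 1.63 V.
I_D = (V_DD − V_GS)/R = (7.7 − 1.63) / 38.5 = 0.158 mA.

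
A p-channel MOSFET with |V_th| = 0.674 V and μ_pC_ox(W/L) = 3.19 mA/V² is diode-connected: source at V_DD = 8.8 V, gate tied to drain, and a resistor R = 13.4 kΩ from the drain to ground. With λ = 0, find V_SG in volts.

V_SG = 1.27 V

With gate tied to drain, V_SG = V_SD ≥ V_SG − |V_th|, so the device is in saturation.
KCL at the drain: ½ k_p (V_SG − |V_th|)² = (V_DD − V_SG)/R.
Let x = V_SG − 0.674. Then 21.4 x² + x − 8.126 = 0, giving x = 0.594 V (positive root), so V_SG = 1.27 V.
I_D = (V_DD − V_SG)/R = (8.8 − 1.27) / 13.4 = 0.562 mA.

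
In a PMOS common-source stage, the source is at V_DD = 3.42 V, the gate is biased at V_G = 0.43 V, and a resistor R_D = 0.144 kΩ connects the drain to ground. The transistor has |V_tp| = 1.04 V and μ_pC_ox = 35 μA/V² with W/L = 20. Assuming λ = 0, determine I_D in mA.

I_D = 1.33 mA

V_SG = V_DD − V_G = 3.42 − 0.43 = 2.99 V, so V_ov = 2.99 − 1.04 = 1.95 V.
k_p = μ_pC_ox · (W/L) = 0.7 mA/V².
Assume saturation: I_D = ½ k_p V_ov² = 0.5 × 0.7 × 1.95² = 1.33 mA, giving V_SD = V_DD − I_D R_D = 3.42 − 1.33 × 0.144 = 3.23 V.
V_SD = 3.23 V ≥ V_ov = 1.95 V, confirming saturation.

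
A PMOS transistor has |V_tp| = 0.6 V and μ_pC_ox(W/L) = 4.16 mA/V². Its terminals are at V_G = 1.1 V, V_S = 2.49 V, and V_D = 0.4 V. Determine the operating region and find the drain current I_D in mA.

V_SG = V_S − V_G = 2.49 − 1.1 = 1.39 V; V_SD = V_S − V_D = 2.49 − 0.4 = 2.09 V.
V_ov = V_SG − |V_tp| = 1.39 − 0.6 = 0.79 V.
Since V_SD = 2.09 V ≥ V_ov = 0.79 V, the device is in saturation.
I_D = ½ k_p V_ov² = 0.5 × 4.16 × 0.79² = 1.3 mA.

Saturation; I_D = 1.30 mA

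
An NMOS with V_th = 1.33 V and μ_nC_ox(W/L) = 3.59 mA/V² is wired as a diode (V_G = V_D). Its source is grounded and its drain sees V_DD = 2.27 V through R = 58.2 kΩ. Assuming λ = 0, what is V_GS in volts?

V_GS = 1.42 V

With gate tied to drain, V_GS = V_DS ≥ V_GS − V_th, so the device is in saturation.
KCL at the drain: ½ k_n (V_GS − V_th)² = (V_DD − V_GS)/R.
Let x = V_GS − 1.33. Then 104 x² + x − 0.94 = 0, giving x = 0.0902 V (positive root), so V_GS = 1.42 V.
I_D = (V_DD − V_GS)/R = (2.27 − 1.42) / 58.2 = 0.0146 mA.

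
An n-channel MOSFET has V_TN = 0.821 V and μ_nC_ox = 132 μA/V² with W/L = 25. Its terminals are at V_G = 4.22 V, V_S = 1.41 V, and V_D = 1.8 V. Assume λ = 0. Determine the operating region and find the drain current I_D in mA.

Triode; I_D = 2.31 mA

V_GS = V_G − V_S = 4.22 − 1.41 = 2.81 V; V_DS = V_D − V_S = 1.8 − 1.41 = 0.39 V.
k_n = μ_nC_ox · (W/L) = 3.3 mA/V².
V_ov = V_GS − V_TN = 2.81 − 0.821 = 1.99 V.
Since V_DS = 0.39 V < V_ov = 1.99 V, the device is in the triode region.
I_D = k_n [V_ov · V_DS − ½ V_DS²] = 3.3 × [1.99 × 0.39 − 0.5 × 0.39²] = 2.31 mA.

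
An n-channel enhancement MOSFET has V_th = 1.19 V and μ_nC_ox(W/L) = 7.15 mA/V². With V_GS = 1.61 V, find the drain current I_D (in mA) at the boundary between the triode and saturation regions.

At the boundary V_DS = V_ov = V_GS − V_th = 1.61 − 1.19 = 0.42 V.
I_D = ½ k_n V_ov² = 0.5 × 7.15 × 0.42² = 0.631 mA.

I_D = 0.631 mA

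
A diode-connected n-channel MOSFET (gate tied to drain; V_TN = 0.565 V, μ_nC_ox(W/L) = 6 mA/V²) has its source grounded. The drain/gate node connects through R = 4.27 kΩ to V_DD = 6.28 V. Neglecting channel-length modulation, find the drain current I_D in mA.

I_D = 1.19 mA

With gate tied to drain, V_GS = V_DS ≥ V_GS − V_TN, so the device is in saturation.
KCL at the drain: ½ k_n (V_GS − V_TN)² = (V_DD − V_GS)/R.
Let x = V_GS − 0.565. Then 12.8 x² + x − 5.715 = 0, giving x = 0.63 V (positive root), so V_GS = 1.2 V.
I_D = (V_DD − V_GS)/R = (6.28 − 1.2) / 4.27 = 1.19 mA.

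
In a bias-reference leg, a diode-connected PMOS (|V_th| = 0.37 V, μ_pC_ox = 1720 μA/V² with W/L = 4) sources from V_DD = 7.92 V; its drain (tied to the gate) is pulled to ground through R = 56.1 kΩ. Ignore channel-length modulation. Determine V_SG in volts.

V_SG = 0.565 V

With gate tied to drain, V_SG = V_SD ≥ V_SG − |V_th|, so the device is in saturation.
k_p = μ_pC_ox · (W/L) = 6.88 mA/V².
KCL at the drain: ½ k_p (V_SG − |V_th|)² = (V_DD − V_SG)/R.
Let x = V_SG − 0.37. Then 193 x² + x − 7.55 = 0, giving x = 0.195 V (positive root), so V_SG = 0.565 V.
I_D = (V_DD − V_SG)/R = (7.92 − 0.565) / 56.1 = 0.131 mA.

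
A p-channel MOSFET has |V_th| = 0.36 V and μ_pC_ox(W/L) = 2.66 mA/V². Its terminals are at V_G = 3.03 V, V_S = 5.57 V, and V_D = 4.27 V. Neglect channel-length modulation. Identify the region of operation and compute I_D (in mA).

V_SG = V_S − V_G = 5.57 − 3.03 = 2.54 V; V_SD = V_S − V_D = 5.57 − 4.27 = 1.3 V.
V_ov = V_SG − |V_th| = 2.54 − 0.36 = 2.18 V.
Since V_SD = 1.3 V < V_ov = 2.18 V, the device is in the triode region.
I_D = k_p [V_ov · V_SD − ½ V_SD²] = 2.66 × [2.18 × 1.3 − 0.5 × 1.3²] = 5.29 mA.

Triode; I_D = 5.29 mA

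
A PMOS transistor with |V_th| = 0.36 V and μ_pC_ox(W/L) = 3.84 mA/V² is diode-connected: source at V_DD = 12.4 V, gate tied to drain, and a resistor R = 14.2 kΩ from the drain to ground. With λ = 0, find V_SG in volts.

With gate tied to drain, V_SG = V_SD ≥ V_SG − |V_th|, so the device is in saturation.
KCL at the drain: ½ k_p (V_SG − |V_th|)² = (V_DD − V_SG)/R.
Let x = V_SG − 0.36. Then 27.3 x² + x − 12.04 = 0, giving x = 0.646 V (positive root), so V_SG = 1.01 V.
I_D = (V_DD − V_SG)/R = (12.4 − 1.01) / 14.2 = 0.802 mA.

V_SG = 1.01 V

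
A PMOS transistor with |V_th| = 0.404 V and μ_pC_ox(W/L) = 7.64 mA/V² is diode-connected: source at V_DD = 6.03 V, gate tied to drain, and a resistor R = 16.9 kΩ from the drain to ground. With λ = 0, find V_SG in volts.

V_SG = 0.692 V

With gate tied to drain, V_SG = V_SD ≥ V_SG − |V_th|, so the device is in saturation.
KCL at the drain: ½ k_p (V_SG − |V_th|)² = (V_DD − V_SG)/R.
Let x = V_SG − 0.404. Then 64.6 x² + x − 5.626 = 0, giving x = 0.288 V (positive root), so V_SG = 0.692 V.
I_D = (V_DD − V_SG)/R = (6.03 − 0.692) / 16.9 = 0.316 mA.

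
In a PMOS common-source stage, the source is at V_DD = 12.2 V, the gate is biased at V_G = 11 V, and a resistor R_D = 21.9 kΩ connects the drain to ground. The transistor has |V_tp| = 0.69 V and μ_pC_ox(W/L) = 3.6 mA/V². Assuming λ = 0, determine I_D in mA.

V_SG = V_DD − V_G = 12.2 − 11 = 1.2 V, so V_ov = 1.2 − 0.69 = 0.51 V.
Assume saturation: I_D = ½ k_p V_ov² = 0.5 × 3.6 × 0.51² = 0.468 mA, giving V_SD = V_DD − I_D R_D = 12.2 − 0.468 × 21.9 = 1.95 V.
V_SD = 1.95 V ≥ V_ov = 0.51 V, confirming saturation.

I_D = 0.468 mA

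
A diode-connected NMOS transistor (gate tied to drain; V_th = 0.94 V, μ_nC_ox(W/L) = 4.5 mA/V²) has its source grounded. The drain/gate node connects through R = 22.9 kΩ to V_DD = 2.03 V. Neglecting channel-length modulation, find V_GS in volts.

V_GS = 1.08 V

With gate tied to drain, V_GS = V_DS ≥ V_GS − V_th, so the device is in saturation.
KCL at the drain: ½ k_n (V_GS − V_th)² = (V_DD − V_GS)/R.
Let x = V_GS − 0.94. Then 51.5 x² + x − 1.09 = 0, giving x = 0.136 V (positive root), so V_GS = 1.08 V.
I_D = (V_DD − V_GS)/R = (2.03 − 1.08) / 22.9 = 0.0417 mA.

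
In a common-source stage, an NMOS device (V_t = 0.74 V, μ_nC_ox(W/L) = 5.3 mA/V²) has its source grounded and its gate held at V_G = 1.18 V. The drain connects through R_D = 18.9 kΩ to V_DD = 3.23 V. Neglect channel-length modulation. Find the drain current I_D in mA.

V_GS = V_G = 1.18 V, so V_ov = 1.18 − 0.74 = 0.44 V.
Assume saturation: I_D = ½ k_n V_ov² = 0.5 × 5.3 × 0.44² = 0.513 mA, giving V_DS = V_DD − I_D R_D = 3.23 − 0.513 × 18.9 = -6.47 V.
But -6.47 V < V_ov = 0.44 V, so the device is actually in triode.
In triode I_D = k_n[V_ov V_DS − ½ V_DS²] and I_D = (V_DD − V_DS)/R_D. Equating: 50.1 V_DS² − 45.07 V_DS + 3.23 = 0, giving V_DS = 0.0785 V (the root below V_ov).
I_D = (3.23 − 0.0785) / 18.9 = 0.167 mA.

I_D = 0.167 mA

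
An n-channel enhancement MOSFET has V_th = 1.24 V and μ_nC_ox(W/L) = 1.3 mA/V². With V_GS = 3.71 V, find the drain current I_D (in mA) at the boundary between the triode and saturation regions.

At the boundary V_DS = V_ov = V_GS − V_th = 3.71 − 1.24 = 2.47 V.
I_D = ½ k_n V_ov² = 0.5 × 1.3 × 2.47² = 3.97 mA.

I_D = 3.97 mA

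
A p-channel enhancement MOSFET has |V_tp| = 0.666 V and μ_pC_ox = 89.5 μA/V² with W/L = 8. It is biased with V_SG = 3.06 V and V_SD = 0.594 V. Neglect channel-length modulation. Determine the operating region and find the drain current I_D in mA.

Triode; I_D = 0.892 mA

k_p = μ_pC_ox · (W/L) = 0.716 mA/V².
V_ov = V_SG − |V_tp| = 3.06 − 0.666 = 2.39 V.
Since V_SD = 0.594 V < V_ov = 2.39 V, the device is in the triode region.
I_D = k_p [V_ov · V_SD − ½ V_SD²] = 0.716 × [2.39 × 0.594 − 0.5 × 0.594²] = 0.892 mA.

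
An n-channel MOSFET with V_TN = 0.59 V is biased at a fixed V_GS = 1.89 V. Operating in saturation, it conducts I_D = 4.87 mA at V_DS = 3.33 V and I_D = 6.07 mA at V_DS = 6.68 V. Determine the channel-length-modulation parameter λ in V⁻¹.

λ = 0.0974 V⁻¹

With V_GS fixed, I_D ∝ (1 + λ V_DS) in saturation, so I_D2/I_D1 = (1 + λ V_DS2)/(1 + λ V_DS1).
6.07/4.87 = 1.246 = (1 + 6.68 λ)/(1 + 3.33 λ).
Solving: λ (I_D1 V_DS2 − I_D2 V_DS1) = I_D2 − I_D1, so λ = (6.07 − 4.87) / (4.87 × 6.68 − 6.07 × 3.33) = 1.2 / 12.3 = 0.0974 V⁻¹.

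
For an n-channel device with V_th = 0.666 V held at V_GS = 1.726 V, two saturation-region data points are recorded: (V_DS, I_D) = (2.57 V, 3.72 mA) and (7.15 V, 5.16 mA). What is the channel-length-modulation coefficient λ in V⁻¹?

With V_GS fixed, I_D ∝ (1 + λ V_DS) in saturation, so I_D2/I_D1 = (1 + λ V_DS2)/(1 + λ V_DS1).
5.16/3.72 = 1.387 = (1 + 7.15 λ)/(1 + 2.57 λ).
Solving: λ (I_D1 V_DS2 − I_D2 V_DS1) = I_D2 − I_D1, so λ = (5.16 − 3.72) / (3.72 × 7.15 − 5.16 × 2.57) = 1.44 / 13.3 = 0.108 V⁻¹.

λ = 0.108 V⁻¹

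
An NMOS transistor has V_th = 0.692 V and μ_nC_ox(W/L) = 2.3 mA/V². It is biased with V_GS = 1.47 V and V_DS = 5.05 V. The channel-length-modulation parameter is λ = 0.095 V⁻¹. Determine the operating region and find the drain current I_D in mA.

V_ov = V_GS − V_th = 1.47 − 0.692 = 0.778 V.
Since V_DS = 5.05 V ≥ V_ov = 0.778 V, the device is in saturation.
I_D = ½ k_n V_ov² (1 + λ V_DS) = 0.5 × 2.3 × 0.778² × (1 + 0.095 × 5.05) = 1.03 mA.

Saturation; I_D = 1.03 mA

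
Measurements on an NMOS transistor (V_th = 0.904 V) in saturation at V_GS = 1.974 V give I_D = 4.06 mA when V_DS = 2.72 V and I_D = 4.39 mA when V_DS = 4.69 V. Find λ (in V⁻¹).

With V_GS fixed, I_D ∝ (1 + λ V_DS) in saturation, so I_D2/I_D1 = (1 + λ V_DS2)/(1 + λ V_DS1).
4.39/4.06 = 1.081 = (1 + 4.69 λ)/(1 + 2.72 λ).
Solving: λ (I_D1 V_DS2 − I_D2 V_DS1) = I_D2 − I_D1, so λ = (4.39 − 4.06) / (4.06 × 4.69 − 4.39 × 2.72) = 0.33 / 7.1 = 0.0465 V⁻¹.

λ = 0.0465 V⁻¹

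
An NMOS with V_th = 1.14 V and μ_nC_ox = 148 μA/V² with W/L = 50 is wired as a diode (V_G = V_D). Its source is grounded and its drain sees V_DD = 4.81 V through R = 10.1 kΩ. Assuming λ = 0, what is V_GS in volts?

V_GS = 1.44 V

With gate tied to drain, V_GS = V_DS ≥ V_GS − V_th, so the device is in saturation.
k_n = μ_nC_ox · (W/L) = 7.4 mA/V².
KCL at the drain: ½ k_n (V_GS − V_th)² = (V_DD − V_GS)/R.
Let x = V_GS − 1.14. Then 37.4 x² + x − 3.67 = 0, giving x = 0.3 V (positive root), so V_GS = 1.44 V.
I_D = (V_DD − V_GS)/R = (4.81 − 1.44) / 10.1 = 0.334 mA.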